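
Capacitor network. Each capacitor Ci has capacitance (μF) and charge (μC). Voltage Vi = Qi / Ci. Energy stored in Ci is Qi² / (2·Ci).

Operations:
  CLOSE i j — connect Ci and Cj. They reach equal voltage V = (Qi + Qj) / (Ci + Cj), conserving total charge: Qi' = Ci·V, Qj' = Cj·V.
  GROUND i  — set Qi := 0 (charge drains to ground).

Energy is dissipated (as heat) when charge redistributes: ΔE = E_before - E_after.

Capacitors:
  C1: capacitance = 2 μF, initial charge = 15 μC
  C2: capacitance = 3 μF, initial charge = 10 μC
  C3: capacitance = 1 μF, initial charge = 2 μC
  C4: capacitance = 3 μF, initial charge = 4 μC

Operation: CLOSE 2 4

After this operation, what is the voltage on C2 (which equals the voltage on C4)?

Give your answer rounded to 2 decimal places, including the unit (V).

Answer: 2.33 V

Derivation:
Initial: C1(2μF, Q=15μC, V=7.50V), C2(3μF, Q=10μC, V=3.33V), C3(1μF, Q=2μC, V=2.00V), C4(3μF, Q=4μC, V=1.33V)
Op 1: CLOSE 2-4: Q_total=14.00, C_total=6.00, V=2.33; Q2=7.00, Q4=7.00; dissipated=3.000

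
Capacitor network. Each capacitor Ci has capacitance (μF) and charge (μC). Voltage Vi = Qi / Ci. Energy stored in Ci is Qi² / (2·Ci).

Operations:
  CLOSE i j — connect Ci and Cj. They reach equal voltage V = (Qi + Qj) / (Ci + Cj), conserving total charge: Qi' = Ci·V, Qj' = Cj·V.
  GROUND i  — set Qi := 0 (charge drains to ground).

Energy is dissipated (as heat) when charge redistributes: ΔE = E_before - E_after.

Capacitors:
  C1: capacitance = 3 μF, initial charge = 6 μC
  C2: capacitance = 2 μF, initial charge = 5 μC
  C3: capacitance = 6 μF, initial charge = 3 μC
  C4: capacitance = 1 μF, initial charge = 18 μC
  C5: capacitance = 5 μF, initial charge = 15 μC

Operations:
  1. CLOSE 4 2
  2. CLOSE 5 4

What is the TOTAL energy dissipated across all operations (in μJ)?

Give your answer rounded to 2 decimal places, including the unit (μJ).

Initial: C1(3μF, Q=6μC, V=2.00V), C2(2μF, Q=5μC, V=2.50V), C3(6μF, Q=3μC, V=0.50V), C4(1μF, Q=18μC, V=18.00V), C5(5μF, Q=15μC, V=3.00V)
Op 1: CLOSE 4-2: Q_total=23.00, C_total=3.00, V=7.67; Q4=7.67, Q2=15.33; dissipated=80.083
Op 2: CLOSE 5-4: Q_total=22.67, C_total=6.00, V=3.78; Q5=18.89, Q4=3.78; dissipated=9.074
Total dissipated: 89.157 μJ

Answer: 89.16 μJ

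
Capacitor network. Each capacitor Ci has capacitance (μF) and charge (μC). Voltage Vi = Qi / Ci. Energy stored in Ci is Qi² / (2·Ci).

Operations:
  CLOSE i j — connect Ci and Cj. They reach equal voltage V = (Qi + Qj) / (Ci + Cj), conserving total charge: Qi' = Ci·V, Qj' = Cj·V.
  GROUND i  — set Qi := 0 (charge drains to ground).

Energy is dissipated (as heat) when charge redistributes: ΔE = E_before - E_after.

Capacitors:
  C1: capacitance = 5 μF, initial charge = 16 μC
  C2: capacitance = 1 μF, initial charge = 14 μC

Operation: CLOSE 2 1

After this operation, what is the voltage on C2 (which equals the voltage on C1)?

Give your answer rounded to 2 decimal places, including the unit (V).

Initial: C1(5μF, Q=16μC, V=3.20V), C2(1μF, Q=14μC, V=14.00V)
Op 1: CLOSE 2-1: Q_total=30.00, C_total=6.00, V=5.00; Q2=5.00, Q1=25.00; dissipated=48.600

Answer: 5.00 V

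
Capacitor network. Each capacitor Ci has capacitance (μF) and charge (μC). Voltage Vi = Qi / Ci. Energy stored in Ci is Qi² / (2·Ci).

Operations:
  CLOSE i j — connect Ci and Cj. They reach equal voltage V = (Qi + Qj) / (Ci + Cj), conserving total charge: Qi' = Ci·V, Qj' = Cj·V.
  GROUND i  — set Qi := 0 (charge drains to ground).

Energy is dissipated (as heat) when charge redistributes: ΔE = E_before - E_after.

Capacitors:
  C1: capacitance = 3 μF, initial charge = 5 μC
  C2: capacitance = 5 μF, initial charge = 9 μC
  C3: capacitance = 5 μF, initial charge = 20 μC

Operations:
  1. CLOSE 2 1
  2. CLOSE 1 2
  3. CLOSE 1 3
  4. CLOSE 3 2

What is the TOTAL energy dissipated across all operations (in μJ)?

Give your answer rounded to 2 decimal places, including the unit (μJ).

Answer: 7.23 μJ

Derivation:
Initial: C1(3μF, Q=5μC, V=1.67V), C2(5μF, Q=9μC, V=1.80V), C3(5μF, Q=20μC, V=4.00V)
Op 1: CLOSE 2-1: Q_total=14.00, C_total=8.00, V=1.75; Q2=8.75, Q1=5.25; dissipated=0.017
Op 2: CLOSE 1-2: Q_total=14.00, C_total=8.00, V=1.75; Q1=5.25, Q2=8.75; dissipated=0.000
Op 3: CLOSE 1-3: Q_total=25.25, C_total=8.00, V=3.16; Q1=9.47, Q3=15.78; dissipated=4.746
Op 4: CLOSE 3-2: Q_total=24.53, C_total=10.00, V=2.45; Q3=12.27, Q2=12.27; dissipated=2.472
Total dissipated: 7.235 μJ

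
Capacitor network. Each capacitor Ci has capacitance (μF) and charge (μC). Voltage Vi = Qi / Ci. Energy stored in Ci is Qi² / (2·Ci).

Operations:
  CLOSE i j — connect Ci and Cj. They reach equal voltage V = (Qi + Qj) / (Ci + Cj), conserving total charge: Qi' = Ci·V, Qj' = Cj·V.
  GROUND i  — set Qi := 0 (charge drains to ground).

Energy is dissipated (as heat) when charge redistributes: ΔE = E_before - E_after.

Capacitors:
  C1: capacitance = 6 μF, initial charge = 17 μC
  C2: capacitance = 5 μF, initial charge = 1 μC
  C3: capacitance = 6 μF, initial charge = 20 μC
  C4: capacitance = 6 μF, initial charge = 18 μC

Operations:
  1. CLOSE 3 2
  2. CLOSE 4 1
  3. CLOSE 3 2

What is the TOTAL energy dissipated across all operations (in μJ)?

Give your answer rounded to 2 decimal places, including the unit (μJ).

Initial: C1(6μF, Q=17μC, V=2.83V), C2(5μF, Q=1μC, V=0.20V), C3(6μF, Q=20μC, V=3.33V), C4(6μF, Q=18μC, V=3.00V)
Op 1: CLOSE 3-2: Q_total=21.00, C_total=11.00, V=1.91; Q3=11.45, Q2=9.55; dissipated=13.388
Op 2: CLOSE 4-1: Q_total=35.00, C_total=12.00, V=2.92; Q4=17.50, Q1=17.50; dissipated=0.042
Op 3: CLOSE 3-2: Q_total=21.00, C_total=11.00, V=1.91; Q3=11.45, Q2=9.55; dissipated=0.000
Total dissipated: 13.430 μJ

Answer: 13.43 μJ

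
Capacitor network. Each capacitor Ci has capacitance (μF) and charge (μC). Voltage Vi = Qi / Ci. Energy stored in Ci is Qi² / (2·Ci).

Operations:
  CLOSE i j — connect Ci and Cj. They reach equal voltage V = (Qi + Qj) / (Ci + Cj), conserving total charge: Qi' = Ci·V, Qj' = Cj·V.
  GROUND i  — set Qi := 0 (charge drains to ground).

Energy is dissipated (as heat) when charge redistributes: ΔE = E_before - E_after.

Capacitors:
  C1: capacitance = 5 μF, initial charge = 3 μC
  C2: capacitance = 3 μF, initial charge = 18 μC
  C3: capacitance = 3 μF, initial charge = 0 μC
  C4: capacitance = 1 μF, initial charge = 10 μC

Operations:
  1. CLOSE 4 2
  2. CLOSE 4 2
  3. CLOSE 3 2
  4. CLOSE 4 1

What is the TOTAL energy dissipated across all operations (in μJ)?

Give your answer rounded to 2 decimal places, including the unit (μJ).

Initial: C1(5μF, Q=3μC, V=0.60V), C2(3μF, Q=18μC, V=6.00V), C3(3μF, Q=0μC, V=0.00V), C4(1μF, Q=10μC, V=10.00V)
Op 1: CLOSE 4-2: Q_total=28.00, C_total=4.00, V=7.00; Q4=7.00, Q2=21.00; dissipated=6.000
Op 2: CLOSE 4-2: Q_total=28.00, C_total=4.00, V=7.00; Q4=7.00, Q2=21.00; dissipated=0.000
Op 3: CLOSE 3-2: Q_total=21.00, C_total=6.00, V=3.50; Q3=10.50, Q2=10.50; dissipated=36.750
Op 4: CLOSE 4-1: Q_total=10.00, C_total=6.00, V=1.67; Q4=1.67, Q1=8.33; dissipated=17.067
Total dissipated: 59.817 μJ

Answer: 59.82 μJ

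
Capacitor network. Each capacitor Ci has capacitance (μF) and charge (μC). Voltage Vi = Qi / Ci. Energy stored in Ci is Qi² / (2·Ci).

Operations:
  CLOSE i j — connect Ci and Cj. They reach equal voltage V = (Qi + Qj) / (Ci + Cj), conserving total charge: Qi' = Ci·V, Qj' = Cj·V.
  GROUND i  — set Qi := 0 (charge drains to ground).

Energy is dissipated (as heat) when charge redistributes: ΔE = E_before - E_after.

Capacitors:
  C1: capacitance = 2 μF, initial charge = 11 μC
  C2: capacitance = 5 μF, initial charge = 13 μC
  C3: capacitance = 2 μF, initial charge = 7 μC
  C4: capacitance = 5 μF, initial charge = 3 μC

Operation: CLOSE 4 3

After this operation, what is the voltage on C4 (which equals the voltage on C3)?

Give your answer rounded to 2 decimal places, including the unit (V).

Initial: C1(2μF, Q=11μC, V=5.50V), C2(5μF, Q=13μC, V=2.60V), C3(2μF, Q=7μC, V=3.50V), C4(5μF, Q=3μC, V=0.60V)
Op 1: CLOSE 4-3: Q_total=10.00, C_total=7.00, V=1.43; Q4=7.14, Q3=2.86; dissipated=6.007

Answer: 1.43 V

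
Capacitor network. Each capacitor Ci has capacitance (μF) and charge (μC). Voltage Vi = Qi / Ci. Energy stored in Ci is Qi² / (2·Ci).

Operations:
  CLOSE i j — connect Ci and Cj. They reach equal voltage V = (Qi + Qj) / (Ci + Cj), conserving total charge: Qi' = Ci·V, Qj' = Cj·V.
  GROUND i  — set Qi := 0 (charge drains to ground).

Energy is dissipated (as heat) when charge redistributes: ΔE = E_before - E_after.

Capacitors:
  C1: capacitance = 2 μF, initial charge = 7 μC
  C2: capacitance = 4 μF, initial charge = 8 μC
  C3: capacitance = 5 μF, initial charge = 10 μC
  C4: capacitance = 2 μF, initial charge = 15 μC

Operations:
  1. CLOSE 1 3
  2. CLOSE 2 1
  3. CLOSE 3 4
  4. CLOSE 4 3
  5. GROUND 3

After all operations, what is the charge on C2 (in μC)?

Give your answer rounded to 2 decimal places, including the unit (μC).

Answer: 8.57 μC

Derivation:
Initial: C1(2μF, Q=7μC, V=3.50V), C2(4μF, Q=8μC, V=2.00V), C3(5μF, Q=10μC, V=2.00V), C4(2μF, Q=15μC, V=7.50V)
Op 1: CLOSE 1-3: Q_total=17.00, C_total=7.00, V=2.43; Q1=4.86, Q3=12.14; dissipated=1.607
Op 2: CLOSE 2-1: Q_total=12.86, C_total=6.00, V=2.14; Q2=8.57, Q1=4.29; dissipated=0.122
Op 3: CLOSE 3-4: Q_total=27.14, C_total=7.00, V=3.88; Q3=19.39, Q4=7.76; dissipated=18.371
Op 4: CLOSE 4-3: Q_total=27.14, C_total=7.00, V=3.88; Q4=7.76, Q3=19.39; dissipated=0.000
Op 5: GROUND 3: Q3=0; energy lost=37.589
Final charges: Q1=4.29, Q2=8.57, Q3=0.00, Q4=7.76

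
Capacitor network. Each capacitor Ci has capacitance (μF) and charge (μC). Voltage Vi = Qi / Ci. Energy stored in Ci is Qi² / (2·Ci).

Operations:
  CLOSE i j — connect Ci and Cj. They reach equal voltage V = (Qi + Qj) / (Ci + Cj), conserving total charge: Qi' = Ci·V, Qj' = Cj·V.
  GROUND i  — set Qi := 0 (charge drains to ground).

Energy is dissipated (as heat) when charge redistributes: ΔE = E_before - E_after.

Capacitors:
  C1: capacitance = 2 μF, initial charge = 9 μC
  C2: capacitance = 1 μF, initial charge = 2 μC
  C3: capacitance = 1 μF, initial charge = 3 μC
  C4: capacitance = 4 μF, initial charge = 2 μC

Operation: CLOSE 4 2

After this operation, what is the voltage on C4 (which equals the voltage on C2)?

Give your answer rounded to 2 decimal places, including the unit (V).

Initial: C1(2μF, Q=9μC, V=4.50V), C2(1μF, Q=2μC, V=2.00V), C3(1μF, Q=3μC, V=3.00V), C4(4μF, Q=2μC, V=0.50V)
Op 1: CLOSE 4-2: Q_total=4.00, C_total=5.00, V=0.80; Q4=3.20, Q2=0.80; dissipated=0.900

Answer: 0.80 V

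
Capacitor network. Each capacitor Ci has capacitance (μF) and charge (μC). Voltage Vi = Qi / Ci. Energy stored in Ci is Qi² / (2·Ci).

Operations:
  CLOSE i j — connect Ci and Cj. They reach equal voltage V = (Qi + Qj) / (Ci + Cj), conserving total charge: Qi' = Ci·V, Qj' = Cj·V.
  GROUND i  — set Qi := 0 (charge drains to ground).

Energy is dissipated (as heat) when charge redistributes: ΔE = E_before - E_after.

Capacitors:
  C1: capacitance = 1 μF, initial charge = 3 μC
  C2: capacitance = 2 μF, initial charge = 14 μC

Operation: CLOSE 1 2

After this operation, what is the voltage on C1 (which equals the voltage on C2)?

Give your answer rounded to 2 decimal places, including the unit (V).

Answer: 5.67 V

Derivation:
Initial: C1(1μF, Q=3μC, V=3.00V), C2(2μF, Q=14μC, V=7.00V)
Op 1: CLOSE 1-2: Q_total=17.00, C_total=3.00, V=5.67; Q1=5.67, Q2=11.33; dissipated=5.333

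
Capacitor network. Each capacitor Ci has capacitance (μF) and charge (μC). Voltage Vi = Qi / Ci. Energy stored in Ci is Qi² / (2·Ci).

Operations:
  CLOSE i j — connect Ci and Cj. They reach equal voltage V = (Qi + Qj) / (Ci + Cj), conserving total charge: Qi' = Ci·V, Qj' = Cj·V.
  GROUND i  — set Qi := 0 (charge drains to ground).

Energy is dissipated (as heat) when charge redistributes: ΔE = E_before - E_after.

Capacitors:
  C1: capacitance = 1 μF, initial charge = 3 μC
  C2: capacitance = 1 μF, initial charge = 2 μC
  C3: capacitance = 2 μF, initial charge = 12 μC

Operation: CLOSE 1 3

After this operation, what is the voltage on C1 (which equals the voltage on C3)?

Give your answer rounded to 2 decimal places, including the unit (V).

Initial: C1(1μF, Q=3μC, V=3.00V), C2(1μF, Q=2μC, V=2.00V), C3(2μF, Q=12μC, V=6.00V)
Op 1: CLOSE 1-3: Q_total=15.00, C_total=3.00, V=5.00; Q1=5.00, Q3=10.00; dissipated=3.000

Answer: 5.00 V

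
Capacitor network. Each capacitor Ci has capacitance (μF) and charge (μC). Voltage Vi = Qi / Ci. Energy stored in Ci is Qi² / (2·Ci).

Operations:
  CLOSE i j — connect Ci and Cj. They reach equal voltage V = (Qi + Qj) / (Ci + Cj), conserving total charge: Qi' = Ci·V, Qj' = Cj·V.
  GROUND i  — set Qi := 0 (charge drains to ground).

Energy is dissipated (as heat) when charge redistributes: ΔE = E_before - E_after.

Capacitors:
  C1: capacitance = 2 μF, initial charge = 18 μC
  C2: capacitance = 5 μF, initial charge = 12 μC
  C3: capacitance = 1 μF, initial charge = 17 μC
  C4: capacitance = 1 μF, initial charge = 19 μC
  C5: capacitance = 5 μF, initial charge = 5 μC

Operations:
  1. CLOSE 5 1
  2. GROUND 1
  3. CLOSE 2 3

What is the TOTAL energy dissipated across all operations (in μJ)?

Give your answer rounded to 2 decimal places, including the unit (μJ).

Answer: 145.33 μJ

Derivation:
Initial: C1(2μF, Q=18μC, V=9.00V), C2(5μF, Q=12μC, V=2.40V), C3(1μF, Q=17μC, V=17.00V), C4(1μF, Q=19μC, V=19.00V), C5(5μF, Q=5μC, V=1.00V)
Op 1: CLOSE 5-1: Q_total=23.00, C_total=7.00, V=3.29; Q5=16.43, Q1=6.57; dissipated=45.714
Op 2: GROUND 1: Q1=0; energy lost=10.796
Op 3: CLOSE 2-3: Q_total=29.00, C_total=6.00, V=4.83; Q2=24.17, Q3=4.83; dissipated=88.817
Total dissipated: 145.327 μJ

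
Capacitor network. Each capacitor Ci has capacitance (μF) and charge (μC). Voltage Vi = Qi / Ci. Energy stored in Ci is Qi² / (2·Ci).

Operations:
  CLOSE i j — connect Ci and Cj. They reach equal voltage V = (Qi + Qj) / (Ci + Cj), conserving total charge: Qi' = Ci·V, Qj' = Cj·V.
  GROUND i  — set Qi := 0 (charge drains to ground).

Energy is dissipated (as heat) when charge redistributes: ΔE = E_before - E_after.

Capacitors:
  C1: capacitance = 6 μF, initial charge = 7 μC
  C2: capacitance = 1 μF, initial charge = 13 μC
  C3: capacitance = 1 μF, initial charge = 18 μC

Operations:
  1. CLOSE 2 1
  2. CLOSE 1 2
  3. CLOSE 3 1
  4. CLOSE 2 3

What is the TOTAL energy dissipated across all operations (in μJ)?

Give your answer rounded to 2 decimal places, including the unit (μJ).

Initial: C1(6μF, Q=7μC, V=1.17V), C2(1μF, Q=13μC, V=13.00V), C3(1μF, Q=18μC, V=18.00V)
Op 1: CLOSE 2-1: Q_total=20.00, C_total=7.00, V=2.86; Q2=2.86, Q1=17.14; dissipated=60.012
Op 2: CLOSE 1-2: Q_total=20.00, C_total=7.00, V=2.86; Q1=17.14, Q2=2.86; dissipated=0.000
Op 3: CLOSE 3-1: Q_total=35.14, C_total=7.00, V=5.02; Q3=5.02, Q1=30.12; dissipated=98.274
Op 4: CLOSE 2-3: Q_total=7.88, C_total=2.00, V=3.94; Q2=3.94, Q3=3.94; dissipated=1.170
Total dissipated: 159.456 μJ

Answer: 159.46 μJ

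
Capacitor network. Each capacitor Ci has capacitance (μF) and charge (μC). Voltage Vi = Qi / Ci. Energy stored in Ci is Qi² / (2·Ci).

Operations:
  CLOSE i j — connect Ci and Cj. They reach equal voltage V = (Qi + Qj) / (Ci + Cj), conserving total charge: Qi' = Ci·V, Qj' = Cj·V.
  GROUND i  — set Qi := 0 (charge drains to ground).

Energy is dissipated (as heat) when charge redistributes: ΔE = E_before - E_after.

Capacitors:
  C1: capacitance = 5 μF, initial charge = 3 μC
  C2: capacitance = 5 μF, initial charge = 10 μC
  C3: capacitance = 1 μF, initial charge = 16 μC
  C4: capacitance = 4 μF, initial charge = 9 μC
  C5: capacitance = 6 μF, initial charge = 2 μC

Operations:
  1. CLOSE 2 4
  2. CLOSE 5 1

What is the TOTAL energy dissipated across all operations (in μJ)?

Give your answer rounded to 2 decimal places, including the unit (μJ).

Answer: 0.17 μJ

Derivation:
Initial: C1(5μF, Q=3μC, V=0.60V), C2(5μF, Q=10μC, V=2.00V), C3(1μF, Q=16μC, V=16.00V), C4(4μF, Q=9μC, V=2.25V), C5(6μF, Q=2μC, V=0.33V)
Op 1: CLOSE 2-4: Q_total=19.00, C_total=9.00, V=2.11; Q2=10.56, Q4=8.44; dissipated=0.069
Op 2: CLOSE 5-1: Q_total=5.00, C_total=11.00, V=0.45; Q5=2.73, Q1=2.27; dissipated=0.097
Total dissipated: 0.166 μJ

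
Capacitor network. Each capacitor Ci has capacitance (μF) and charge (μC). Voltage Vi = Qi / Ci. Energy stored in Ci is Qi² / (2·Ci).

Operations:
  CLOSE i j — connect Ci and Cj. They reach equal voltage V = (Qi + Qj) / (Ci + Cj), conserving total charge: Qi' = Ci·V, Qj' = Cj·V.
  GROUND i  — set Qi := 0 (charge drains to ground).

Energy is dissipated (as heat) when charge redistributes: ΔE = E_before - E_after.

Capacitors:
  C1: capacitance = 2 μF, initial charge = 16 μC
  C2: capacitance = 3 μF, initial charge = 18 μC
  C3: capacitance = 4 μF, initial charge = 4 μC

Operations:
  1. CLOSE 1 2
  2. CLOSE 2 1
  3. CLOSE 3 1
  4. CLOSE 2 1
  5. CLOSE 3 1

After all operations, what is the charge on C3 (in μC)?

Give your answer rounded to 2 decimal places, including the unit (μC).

Initial: C1(2μF, Q=16μC, V=8.00V), C2(3μF, Q=18μC, V=6.00V), C3(4μF, Q=4μC, V=1.00V)
Op 1: CLOSE 1-2: Q_total=34.00, C_total=5.00, V=6.80; Q1=13.60, Q2=20.40; dissipated=2.400
Op 2: CLOSE 2-1: Q_total=34.00, C_total=5.00, V=6.80; Q2=20.40, Q1=13.60; dissipated=0.000
Op 3: CLOSE 3-1: Q_total=17.60, C_total=6.00, V=2.93; Q3=11.73, Q1=5.87; dissipated=22.427
Op 4: CLOSE 2-1: Q_total=26.27, C_total=5.00, V=5.25; Q2=15.76, Q1=10.51; dissipated=8.971
Op 5: CLOSE 3-1: Q_total=22.24, C_total=6.00, V=3.71; Q3=14.83, Q1=7.41; dissipated=3.588
Final charges: Q1=7.41, Q2=15.76, Q3=14.83

Answer: 14.83 μC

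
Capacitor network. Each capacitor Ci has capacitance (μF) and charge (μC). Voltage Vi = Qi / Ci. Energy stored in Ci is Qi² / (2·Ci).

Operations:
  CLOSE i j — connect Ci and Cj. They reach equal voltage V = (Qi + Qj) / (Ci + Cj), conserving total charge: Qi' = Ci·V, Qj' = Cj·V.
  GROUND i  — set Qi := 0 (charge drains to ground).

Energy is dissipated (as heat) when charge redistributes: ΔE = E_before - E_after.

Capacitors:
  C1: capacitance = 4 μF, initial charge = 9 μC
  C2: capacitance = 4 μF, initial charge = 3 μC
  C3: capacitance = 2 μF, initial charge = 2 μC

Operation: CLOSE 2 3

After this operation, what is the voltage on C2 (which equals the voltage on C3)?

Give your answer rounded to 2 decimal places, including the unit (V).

Answer: 0.83 V

Derivation:
Initial: C1(4μF, Q=9μC, V=2.25V), C2(4μF, Q=3μC, V=0.75V), C3(2μF, Q=2μC, V=1.00V)
Op 1: CLOSE 2-3: Q_total=5.00, C_total=6.00, V=0.83; Q2=3.33, Q3=1.67; dissipated=0.042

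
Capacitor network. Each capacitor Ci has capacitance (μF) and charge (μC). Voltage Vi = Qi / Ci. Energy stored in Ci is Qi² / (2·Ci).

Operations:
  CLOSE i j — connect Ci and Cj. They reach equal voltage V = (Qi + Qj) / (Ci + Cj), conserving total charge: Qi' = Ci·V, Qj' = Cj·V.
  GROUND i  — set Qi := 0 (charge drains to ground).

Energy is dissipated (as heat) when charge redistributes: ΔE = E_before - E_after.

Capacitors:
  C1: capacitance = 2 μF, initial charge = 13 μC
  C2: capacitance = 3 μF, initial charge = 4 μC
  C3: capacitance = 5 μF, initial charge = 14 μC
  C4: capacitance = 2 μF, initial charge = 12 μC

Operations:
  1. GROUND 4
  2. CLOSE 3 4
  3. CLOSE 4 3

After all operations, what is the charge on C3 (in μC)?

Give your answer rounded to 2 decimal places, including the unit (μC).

Initial: C1(2μF, Q=13μC, V=6.50V), C2(3μF, Q=4μC, V=1.33V), C3(5μF, Q=14μC, V=2.80V), C4(2μF, Q=12μC, V=6.00V)
Op 1: GROUND 4: Q4=0; energy lost=36.000
Op 2: CLOSE 3-4: Q_total=14.00, C_total=7.00, V=2.00; Q3=10.00, Q4=4.00; dissipated=5.600
Op 3: CLOSE 4-3: Q_total=14.00, C_total=7.00, V=2.00; Q4=4.00, Q3=10.00; dissipated=0.000
Final charges: Q1=13.00, Q2=4.00, Q3=10.00, Q4=4.00

Answer: 10.00 μC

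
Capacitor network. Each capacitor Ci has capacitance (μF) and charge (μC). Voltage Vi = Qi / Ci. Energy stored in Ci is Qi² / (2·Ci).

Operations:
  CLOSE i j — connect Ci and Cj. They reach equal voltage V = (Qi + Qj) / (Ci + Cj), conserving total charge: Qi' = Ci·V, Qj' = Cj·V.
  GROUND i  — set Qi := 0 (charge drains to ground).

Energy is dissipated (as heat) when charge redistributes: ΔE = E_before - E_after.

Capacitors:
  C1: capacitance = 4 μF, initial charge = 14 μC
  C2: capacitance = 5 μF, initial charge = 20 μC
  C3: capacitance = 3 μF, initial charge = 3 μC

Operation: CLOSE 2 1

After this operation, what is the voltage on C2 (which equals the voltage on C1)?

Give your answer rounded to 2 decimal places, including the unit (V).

Initial: C1(4μF, Q=14μC, V=3.50V), C2(5μF, Q=20μC, V=4.00V), C3(3μF, Q=3μC, V=1.00V)
Op 1: CLOSE 2-1: Q_total=34.00, C_total=9.00, V=3.78; Q2=18.89, Q1=15.11; dissipated=0.278

Answer: 3.78 V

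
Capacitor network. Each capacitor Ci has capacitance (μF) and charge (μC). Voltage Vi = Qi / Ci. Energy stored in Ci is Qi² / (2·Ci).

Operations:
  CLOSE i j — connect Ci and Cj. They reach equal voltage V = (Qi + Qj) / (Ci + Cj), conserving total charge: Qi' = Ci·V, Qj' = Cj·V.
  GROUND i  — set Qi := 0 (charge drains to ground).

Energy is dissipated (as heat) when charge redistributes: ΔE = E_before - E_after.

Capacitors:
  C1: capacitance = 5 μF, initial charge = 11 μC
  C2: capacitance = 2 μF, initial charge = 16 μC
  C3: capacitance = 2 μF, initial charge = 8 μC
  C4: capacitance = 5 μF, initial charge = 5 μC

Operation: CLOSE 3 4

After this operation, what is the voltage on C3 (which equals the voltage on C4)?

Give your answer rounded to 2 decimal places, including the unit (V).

Initial: C1(5μF, Q=11μC, V=2.20V), C2(2μF, Q=16μC, V=8.00V), C3(2μF, Q=8μC, V=4.00V), C4(5μF, Q=5μC, V=1.00V)
Op 1: CLOSE 3-4: Q_total=13.00, C_total=7.00, V=1.86; Q3=3.71, Q4=9.29; dissipated=6.429

Answer: 1.86 V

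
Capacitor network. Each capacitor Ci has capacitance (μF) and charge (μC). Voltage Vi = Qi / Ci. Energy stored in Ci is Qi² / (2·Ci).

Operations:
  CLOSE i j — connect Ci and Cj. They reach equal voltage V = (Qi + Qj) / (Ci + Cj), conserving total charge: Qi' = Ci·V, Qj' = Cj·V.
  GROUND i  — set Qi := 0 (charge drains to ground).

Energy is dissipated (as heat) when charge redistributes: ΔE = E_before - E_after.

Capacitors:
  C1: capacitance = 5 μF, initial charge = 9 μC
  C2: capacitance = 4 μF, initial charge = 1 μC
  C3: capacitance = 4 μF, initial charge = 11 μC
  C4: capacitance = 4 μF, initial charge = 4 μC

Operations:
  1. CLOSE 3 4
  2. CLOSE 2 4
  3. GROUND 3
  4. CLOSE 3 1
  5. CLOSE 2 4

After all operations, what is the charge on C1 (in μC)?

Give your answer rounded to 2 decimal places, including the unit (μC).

Initial: C1(5μF, Q=9μC, V=1.80V), C2(4μF, Q=1μC, V=0.25V), C3(4μF, Q=11μC, V=2.75V), C4(4μF, Q=4μC, V=1.00V)
Op 1: CLOSE 3-4: Q_total=15.00, C_total=8.00, V=1.88; Q3=7.50, Q4=7.50; dissipated=3.062
Op 2: CLOSE 2-4: Q_total=8.50, C_total=8.00, V=1.06; Q2=4.25, Q4=4.25; dissipated=2.641
Op 3: GROUND 3: Q3=0; energy lost=7.031
Op 4: CLOSE 3-1: Q_total=9.00, C_total=9.00, V=1.00; Q3=4.00, Q1=5.00; dissipated=3.600
Op 5: CLOSE 2-4: Q_total=8.50, C_total=8.00, V=1.06; Q2=4.25, Q4=4.25; dissipated=0.000
Final charges: Q1=5.00, Q2=4.25, Q3=4.00, Q4=4.25

Answer: 5.00 μC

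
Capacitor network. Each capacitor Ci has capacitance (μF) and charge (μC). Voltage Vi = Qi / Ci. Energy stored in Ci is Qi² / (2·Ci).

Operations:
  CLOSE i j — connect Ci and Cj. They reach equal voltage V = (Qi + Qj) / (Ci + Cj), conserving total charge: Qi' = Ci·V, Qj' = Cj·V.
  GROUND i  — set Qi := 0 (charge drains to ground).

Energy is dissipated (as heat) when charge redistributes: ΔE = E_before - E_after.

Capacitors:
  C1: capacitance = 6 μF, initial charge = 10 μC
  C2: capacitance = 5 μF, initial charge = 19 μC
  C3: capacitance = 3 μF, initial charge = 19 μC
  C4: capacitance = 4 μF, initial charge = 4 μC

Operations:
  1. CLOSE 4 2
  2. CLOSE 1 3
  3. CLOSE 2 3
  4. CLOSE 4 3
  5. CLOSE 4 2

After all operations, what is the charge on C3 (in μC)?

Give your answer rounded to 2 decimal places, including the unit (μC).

Initial: C1(6μF, Q=10μC, V=1.67V), C2(5μF, Q=19μC, V=3.80V), C3(3μF, Q=19μC, V=6.33V), C4(4μF, Q=4μC, V=1.00V)
Op 1: CLOSE 4-2: Q_total=23.00, C_total=9.00, V=2.56; Q4=10.22, Q2=12.78; dissipated=8.711
Op 2: CLOSE 1-3: Q_total=29.00, C_total=9.00, V=3.22; Q1=19.33, Q3=9.67; dissipated=21.778
Op 3: CLOSE 2-3: Q_total=22.44, C_total=8.00, V=2.81; Q2=14.03, Q3=8.42; dissipated=0.417
Op 4: CLOSE 4-3: Q_total=18.64, C_total=7.00, V=2.66; Q4=10.65, Q3=7.99; dissipated=0.054
Op 5: CLOSE 4-2: Q_total=24.68, C_total=9.00, V=2.74; Q4=10.97, Q2=13.71; dissipated=0.023
Final charges: Q1=19.33, Q2=13.71, Q3=7.99, Q4=10.97

Answer: 7.99 μC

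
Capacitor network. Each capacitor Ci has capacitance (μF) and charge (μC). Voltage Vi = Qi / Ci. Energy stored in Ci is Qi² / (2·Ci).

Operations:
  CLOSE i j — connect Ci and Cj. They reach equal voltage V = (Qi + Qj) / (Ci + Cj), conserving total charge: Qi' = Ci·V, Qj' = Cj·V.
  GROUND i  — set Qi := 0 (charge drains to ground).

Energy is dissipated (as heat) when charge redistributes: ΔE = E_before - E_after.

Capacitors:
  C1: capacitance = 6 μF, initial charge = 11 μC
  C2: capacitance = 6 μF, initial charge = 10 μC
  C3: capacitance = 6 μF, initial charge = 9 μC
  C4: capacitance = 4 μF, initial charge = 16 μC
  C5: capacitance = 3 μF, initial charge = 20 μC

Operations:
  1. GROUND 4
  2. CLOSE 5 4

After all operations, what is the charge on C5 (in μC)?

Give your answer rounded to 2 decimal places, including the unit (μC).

Initial: C1(6μF, Q=11μC, V=1.83V), C2(6μF, Q=10μC, V=1.67V), C3(6μF, Q=9μC, V=1.50V), C4(4μF, Q=16μC, V=4.00V), C5(3μF, Q=20μC, V=6.67V)
Op 1: GROUND 4: Q4=0; energy lost=32.000
Op 2: CLOSE 5-4: Q_total=20.00, C_total=7.00, V=2.86; Q5=8.57, Q4=11.43; dissipated=38.095
Final charges: Q1=11.00, Q2=10.00, Q3=9.00, Q4=11.43, Q5=8.57

Answer: 8.57 μC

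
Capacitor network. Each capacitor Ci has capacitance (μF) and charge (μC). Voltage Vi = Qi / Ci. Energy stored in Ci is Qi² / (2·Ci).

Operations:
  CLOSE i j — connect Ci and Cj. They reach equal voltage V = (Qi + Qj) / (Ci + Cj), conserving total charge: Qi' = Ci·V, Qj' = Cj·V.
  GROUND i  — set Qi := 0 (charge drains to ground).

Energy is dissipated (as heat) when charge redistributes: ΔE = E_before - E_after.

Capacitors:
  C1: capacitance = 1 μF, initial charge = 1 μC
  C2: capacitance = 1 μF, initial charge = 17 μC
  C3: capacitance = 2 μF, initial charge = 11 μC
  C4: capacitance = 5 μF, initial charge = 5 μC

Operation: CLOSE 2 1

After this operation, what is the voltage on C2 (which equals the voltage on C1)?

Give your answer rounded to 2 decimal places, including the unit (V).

Initial: C1(1μF, Q=1μC, V=1.00V), C2(1μF, Q=17μC, V=17.00V), C3(2μF, Q=11μC, V=5.50V), C4(5μF, Q=5μC, V=1.00V)
Op 1: CLOSE 2-1: Q_total=18.00, C_total=2.00, V=9.00; Q2=9.00, Q1=9.00; dissipated=64.000

Answer: 9.00 V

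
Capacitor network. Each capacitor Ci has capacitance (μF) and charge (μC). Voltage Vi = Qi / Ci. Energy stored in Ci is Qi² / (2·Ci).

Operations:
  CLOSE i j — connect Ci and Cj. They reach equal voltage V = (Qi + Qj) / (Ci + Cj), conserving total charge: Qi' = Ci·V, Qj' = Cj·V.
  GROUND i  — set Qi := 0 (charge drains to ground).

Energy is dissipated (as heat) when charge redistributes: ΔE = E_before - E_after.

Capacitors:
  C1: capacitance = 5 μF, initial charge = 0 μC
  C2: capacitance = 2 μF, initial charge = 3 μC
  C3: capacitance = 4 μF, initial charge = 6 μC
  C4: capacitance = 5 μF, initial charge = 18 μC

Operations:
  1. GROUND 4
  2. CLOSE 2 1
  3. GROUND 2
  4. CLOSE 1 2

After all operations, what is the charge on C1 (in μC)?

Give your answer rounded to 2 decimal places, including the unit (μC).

Answer: 1.53 μC

Derivation:
Initial: C1(5μF, Q=0μC, V=0.00V), C2(2μF, Q=3μC, V=1.50V), C3(4μF, Q=6μC, V=1.50V), C4(5μF, Q=18μC, V=3.60V)
Op 1: GROUND 4: Q4=0; energy lost=32.400
Op 2: CLOSE 2-1: Q_total=3.00, C_total=7.00, V=0.43; Q2=0.86, Q1=2.14; dissipated=1.607
Op 3: GROUND 2: Q2=0; energy lost=0.184
Op 4: CLOSE 1-2: Q_total=2.14, C_total=7.00, V=0.31; Q1=1.53, Q2=0.61; dissipated=0.131
Final charges: Q1=1.53, Q2=0.61, Q3=6.00, Q4=0.00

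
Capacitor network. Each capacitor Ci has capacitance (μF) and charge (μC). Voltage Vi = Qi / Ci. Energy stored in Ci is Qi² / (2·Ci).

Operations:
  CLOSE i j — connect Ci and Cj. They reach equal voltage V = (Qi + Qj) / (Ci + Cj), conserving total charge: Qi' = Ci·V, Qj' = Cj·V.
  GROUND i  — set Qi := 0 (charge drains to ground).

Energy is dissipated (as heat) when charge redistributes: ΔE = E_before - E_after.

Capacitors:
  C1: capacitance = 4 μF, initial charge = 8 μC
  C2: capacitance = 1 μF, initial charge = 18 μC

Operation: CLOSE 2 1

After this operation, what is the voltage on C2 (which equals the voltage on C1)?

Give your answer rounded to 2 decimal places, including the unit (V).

Answer: 5.20 V

Derivation:
Initial: C1(4μF, Q=8μC, V=2.00V), C2(1μF, Q=18μC, V=18.00V)
Op 1: CLOSE 2-1: Q_total=26.00, C_total=5.00, V=5.20; Q2=5.20, Q1=20.80; dissipated=102.400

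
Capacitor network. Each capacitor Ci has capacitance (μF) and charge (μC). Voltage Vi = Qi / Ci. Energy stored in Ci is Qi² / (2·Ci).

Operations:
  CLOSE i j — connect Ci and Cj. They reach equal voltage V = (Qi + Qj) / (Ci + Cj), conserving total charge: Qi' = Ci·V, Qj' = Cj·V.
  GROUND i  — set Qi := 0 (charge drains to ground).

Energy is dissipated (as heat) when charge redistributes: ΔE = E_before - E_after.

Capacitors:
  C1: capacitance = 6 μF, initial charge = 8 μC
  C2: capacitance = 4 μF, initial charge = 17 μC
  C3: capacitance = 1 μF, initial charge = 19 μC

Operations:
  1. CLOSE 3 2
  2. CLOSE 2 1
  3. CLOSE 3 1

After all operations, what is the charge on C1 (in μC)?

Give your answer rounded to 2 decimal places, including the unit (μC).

Initial: C1(6μF, Q=8μC, V=1.33V), C2(4μF, Q=17μC, V=4.25V), C3(1μF, Q=19μC, V=19.00V)
Op 1: CLOSE 3-2: Q_total=36.00, C_total=5.00, V=7.20; Q3=7.20, Q2=28.80; dissipated=87.025
Op 2: CLOSE 2-1: Q_total=36.80, C_total=10.00, V=3.68; Q2=14.72, Q1=22.08; dissipated=41.301
Op 3: CLOSE 3-1: Q_total=29.28, C_total=7.00, V=4.18; Q3=4.18, Q1=25.10; dissipated=5.310
Final charges: Q1=25.10, Q2=14.72, Q3=4.18

Answer: 25.10 μC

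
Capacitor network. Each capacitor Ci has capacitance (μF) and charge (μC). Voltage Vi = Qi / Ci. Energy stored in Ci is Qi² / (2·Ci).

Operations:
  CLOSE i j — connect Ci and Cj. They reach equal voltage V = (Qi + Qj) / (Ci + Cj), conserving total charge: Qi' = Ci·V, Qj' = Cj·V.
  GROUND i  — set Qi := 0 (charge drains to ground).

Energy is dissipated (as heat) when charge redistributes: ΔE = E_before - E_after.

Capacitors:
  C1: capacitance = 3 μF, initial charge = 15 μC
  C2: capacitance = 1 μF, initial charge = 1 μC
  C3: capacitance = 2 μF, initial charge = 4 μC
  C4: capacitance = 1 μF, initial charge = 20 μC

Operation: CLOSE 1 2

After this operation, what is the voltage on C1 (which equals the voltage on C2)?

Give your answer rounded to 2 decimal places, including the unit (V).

Initial: C1(3μF, Q=15μC, V=5.00V), C2(1μF, Q=1μC, V=1.00V), C3(2μF, Q=4μC, V=2.00V), C4(1μF, Q=20μC, V=20.00V)
Op 1: CLOSE 1-2: Q_total=16.00, C_total=4.00, V=4.00; Q1=12.00, Q2=4.00; dissipated=6.000

Answer: 4.00 V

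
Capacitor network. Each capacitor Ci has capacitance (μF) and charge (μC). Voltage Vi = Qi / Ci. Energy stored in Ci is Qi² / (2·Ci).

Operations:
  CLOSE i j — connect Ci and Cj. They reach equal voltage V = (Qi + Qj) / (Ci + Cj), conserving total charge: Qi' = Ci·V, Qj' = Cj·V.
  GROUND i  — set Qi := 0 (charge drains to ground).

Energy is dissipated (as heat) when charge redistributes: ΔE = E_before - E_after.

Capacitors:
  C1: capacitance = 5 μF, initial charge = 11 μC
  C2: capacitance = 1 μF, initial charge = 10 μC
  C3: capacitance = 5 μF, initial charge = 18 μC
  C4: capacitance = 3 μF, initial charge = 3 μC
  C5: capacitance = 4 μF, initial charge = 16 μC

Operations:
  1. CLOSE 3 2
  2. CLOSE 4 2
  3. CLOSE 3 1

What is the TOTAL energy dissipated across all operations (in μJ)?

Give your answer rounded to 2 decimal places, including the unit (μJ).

Answer: 29.71 μJ

Derivation:
Initial: C1(5μF, Q=11μC, V=2.20V), C2(1μF, Q=10μC, V=10.00V), C3(5μF, Q=18μC, V=3.60V), C4(3μF, Q=3μC, V=1.00V), C5(4μF, Q=16μC, V=4.00V)
Op 1: CLOSE 3-2: Q_total=28.00, C_total=6.00, V=4.67; Q3=23.33, Q2=4.67; dissipated=17.067
Op 2: CLOSE 4-2: Q_total=7.67, C_total=4.00, V=1.92; Q4=5.75, Q2=1.92; dissipated=5.042
Op 3: CLOSE 3-1: Q_total=34.33, C_total=10.00, V=3.43; Q3=17.17, Q1=17.17; dissipated=7.606
Total dissipated: 29.714 μJ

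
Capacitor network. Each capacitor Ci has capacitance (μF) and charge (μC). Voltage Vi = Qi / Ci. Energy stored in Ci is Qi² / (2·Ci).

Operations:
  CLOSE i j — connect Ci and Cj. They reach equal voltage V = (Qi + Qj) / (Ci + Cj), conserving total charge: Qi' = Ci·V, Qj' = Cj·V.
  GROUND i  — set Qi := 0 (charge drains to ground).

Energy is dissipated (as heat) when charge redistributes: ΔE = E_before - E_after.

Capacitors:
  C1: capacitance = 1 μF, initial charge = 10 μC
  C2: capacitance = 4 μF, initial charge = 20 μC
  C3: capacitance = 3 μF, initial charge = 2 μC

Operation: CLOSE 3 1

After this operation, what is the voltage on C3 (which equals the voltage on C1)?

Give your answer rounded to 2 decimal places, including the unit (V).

Answer: 3.00 V

Derivation:
Initial: C1(1μF, Q=10μC, V=10.00V), C2(4μF, Q=20μC, V=5.00V), C3(3μF, Q=2μC, V=0.67V)
Op 1: CLOSE 3-1: Q_total=12.00, C_total=4.00, V=3.00; Q3=9.00, Q1=3.00; dissipated=32.667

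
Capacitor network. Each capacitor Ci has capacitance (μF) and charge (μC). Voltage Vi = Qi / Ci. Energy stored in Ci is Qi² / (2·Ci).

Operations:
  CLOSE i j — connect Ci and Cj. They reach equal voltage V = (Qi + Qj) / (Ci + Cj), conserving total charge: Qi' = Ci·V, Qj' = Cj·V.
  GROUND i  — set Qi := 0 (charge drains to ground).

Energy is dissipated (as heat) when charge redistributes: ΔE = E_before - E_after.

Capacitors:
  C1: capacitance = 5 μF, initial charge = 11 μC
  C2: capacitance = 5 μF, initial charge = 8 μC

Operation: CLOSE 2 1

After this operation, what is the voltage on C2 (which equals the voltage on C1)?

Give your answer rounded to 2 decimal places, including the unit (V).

Initial: C1(5μF, Q=11μC, V=2.20V), C2(5μF, Q=8μC, V=1.60V)
Op 1: CLOSE 2-1: Q_total=19.00, C_total=10.00, V=1.90; Q2=9.50, Q1=9.50; dissipated=0.450

Answer: 1.90 V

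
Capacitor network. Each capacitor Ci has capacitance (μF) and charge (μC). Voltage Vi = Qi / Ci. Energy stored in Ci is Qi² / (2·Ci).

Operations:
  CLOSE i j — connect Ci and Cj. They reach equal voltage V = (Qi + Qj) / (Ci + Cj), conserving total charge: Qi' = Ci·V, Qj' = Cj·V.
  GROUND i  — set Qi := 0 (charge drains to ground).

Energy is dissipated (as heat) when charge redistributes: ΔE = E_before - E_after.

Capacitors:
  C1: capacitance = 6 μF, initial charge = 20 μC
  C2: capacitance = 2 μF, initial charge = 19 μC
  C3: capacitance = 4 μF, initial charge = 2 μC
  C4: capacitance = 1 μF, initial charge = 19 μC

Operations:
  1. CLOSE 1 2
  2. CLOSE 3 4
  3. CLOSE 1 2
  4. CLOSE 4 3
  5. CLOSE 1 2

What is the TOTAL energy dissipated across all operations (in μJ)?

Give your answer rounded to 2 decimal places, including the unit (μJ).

Answer: 165.42 μJ

Derivation:
Initial: C1(6μF, Q=20μC, V=3.33V), C2(2μF, Q=19μC, V=9.50V), C3(4μF, Q=2μC, V=0.50V), C4(1μF, Q=19μC, V=19.00V)
Op 1: CLOSE 1-2: Q_total=39.00, C_total=8.00, V=4.88; Q1=29.25, Q2=9.75; dissipated=28.521
Op 2: CLOSE 3-4: Q_total=21.00, C_total=5.00, V=4.20; Q3=16.80, Q4=4.20; dissipated=136.900
Op 3: CLOSE 1-2: Q_total=39.00, C_total=8.00, V=4.88; Q1=29.25, Q2=9.75; dissipated=0.000
Op 4: CLOSE 4-3: Q_total=21.00, C_total=5.00, V=4.20; Q4=4.20, Q3=16.80; dissipated=0.000
Op 5: CLOSE 1-2: Q_total=39.00, C_total=8.00, V=4.88; Q1=29.25, Q2=9.75; dissipated=0.000
Total dissipated: 165.421 μJ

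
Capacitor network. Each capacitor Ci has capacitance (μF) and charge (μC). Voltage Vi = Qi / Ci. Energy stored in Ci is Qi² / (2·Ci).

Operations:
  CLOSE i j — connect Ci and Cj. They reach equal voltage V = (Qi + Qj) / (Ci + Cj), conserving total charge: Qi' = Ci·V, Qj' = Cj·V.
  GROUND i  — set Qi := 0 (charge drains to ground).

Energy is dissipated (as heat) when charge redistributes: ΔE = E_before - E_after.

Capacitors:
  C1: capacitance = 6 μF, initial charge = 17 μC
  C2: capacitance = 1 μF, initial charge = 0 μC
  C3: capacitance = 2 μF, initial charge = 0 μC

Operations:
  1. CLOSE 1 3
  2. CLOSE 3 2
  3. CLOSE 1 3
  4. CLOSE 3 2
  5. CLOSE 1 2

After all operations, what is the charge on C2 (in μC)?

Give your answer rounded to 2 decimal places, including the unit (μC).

Answer: 1.92 μC

Derivation:
Initial: C1(6μF, Q=17μC, V=2.83V), C2(1μF, Q=0μC, V=0.00V), C3(2μF, Q=0μC, V=0.00V)
Op 1: CLOSE 1-3: Q_total=17.00, C_total=8.00, V=2.12; Q1=12.75, Q3=4.25; dissipated=6.021
Op 2: CLOSE 3-2: Q_total=4.25, C_total=3.00, V=1.42; Q3=2.83, Q2=1.42; dissipated=1.505
Op 3: CLOSE 1-3: Q_total=15.58, C_total=8.00, V=1.95; Q1=11.69, Q3=3.90; dissipated=0.376
Op 4: CLOSE 3-2: Q_total=5.31, C_total=3.00, V=1.77; Q3=3.54, Q2=1.77; dissipated=0.094
Op 5: CLOSE 1-2: Q_total=13.46, C_total=7.00, V=1.92; Q1=11.54, Q2=1.92; dissipated=0.013
Final charges: Q1=11.54, Q2=1.92, Q3=3.54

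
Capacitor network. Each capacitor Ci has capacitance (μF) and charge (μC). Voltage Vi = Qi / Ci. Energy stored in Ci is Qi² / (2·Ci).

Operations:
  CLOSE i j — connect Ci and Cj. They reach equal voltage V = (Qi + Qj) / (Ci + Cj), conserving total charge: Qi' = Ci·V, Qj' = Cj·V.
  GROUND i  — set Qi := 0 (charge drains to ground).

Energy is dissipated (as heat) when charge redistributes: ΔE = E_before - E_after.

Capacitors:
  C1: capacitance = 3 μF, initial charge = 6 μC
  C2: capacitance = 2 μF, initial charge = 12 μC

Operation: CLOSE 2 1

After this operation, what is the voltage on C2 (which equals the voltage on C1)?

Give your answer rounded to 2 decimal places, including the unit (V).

Initial: C1(3μF, Q=6μC, V=2.00V), C2(2μF, Q=12μC, V=6.00V)
Op 1: CLOSE 2-1: Q_total=18.00, C_total=5.00, V=3.60; Q2=7.20, Q1=10.80; dissipated=9.600

Answer: 3.60 V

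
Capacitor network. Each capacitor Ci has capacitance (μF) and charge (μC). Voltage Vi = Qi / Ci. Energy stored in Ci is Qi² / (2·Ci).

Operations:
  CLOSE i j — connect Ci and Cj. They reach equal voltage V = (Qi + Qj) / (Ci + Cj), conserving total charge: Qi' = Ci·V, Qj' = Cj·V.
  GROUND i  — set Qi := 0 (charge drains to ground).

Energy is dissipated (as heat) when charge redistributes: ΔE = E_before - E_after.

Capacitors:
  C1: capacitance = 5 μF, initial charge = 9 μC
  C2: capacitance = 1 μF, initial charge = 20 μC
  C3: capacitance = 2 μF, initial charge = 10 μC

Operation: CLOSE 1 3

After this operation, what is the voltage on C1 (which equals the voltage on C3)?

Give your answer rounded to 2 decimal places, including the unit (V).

Answer: 2.71 V

Derivation:
Initial: C1(5μF, Q=9μC, V=1.80V), C2(1μF, Q=20μC, V=20.00V), C3(2μF, Q=10μC, V=5.00V)
Op 1: CLOSE 1-3: Q_total=19.00, C_total=7.00, V=2.71; Q1=13.57, Q3=5.43; dissipated=7.314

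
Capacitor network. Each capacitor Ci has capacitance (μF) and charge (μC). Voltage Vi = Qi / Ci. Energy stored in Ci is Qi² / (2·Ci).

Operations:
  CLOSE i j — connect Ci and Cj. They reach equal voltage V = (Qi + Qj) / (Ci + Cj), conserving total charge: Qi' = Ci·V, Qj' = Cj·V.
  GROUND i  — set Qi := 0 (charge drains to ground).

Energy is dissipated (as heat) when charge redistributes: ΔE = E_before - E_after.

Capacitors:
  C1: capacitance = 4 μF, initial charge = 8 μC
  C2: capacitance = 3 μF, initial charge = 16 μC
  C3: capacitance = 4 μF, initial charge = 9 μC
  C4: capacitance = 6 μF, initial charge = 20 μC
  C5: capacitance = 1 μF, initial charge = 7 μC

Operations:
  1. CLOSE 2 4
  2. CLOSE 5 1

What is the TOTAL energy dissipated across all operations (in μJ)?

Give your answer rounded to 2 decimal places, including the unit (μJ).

Initial: C1(4μF, Q=8μC, V=2.00V), C2(3μF, Q=16μC, V=5.33V), C3(4μF, Q=9μC, V=2.25V), C4(6μF, Q=20μC, V=3.33V), C5(1μF, Q=7μC, V=7.00V)
Op 1: CLOSE 2-4: Q_total=36.00, C_total=9.00, V=4.00; Q2=12.00, Q4=24.00; dissipated=4.000
Op 2: CLOSE 5-1: Q_total=15.00, C_total=5.00, V=3.00; Q5=3.00, Q1=12.00; dissipated=10.000
Total dissipated: 14.000 μJ

Answer: 14.00 μJ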